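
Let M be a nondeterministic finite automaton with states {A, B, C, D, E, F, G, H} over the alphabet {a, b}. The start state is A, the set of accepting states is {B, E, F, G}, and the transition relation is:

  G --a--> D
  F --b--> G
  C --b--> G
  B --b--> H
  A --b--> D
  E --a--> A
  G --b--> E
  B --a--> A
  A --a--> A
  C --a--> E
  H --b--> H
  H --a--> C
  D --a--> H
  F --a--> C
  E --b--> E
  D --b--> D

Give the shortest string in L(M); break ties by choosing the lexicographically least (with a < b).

baaa

A breadth-first search from A reaches an accepting state first via the path A → D → H → C → E on input baaa.
No string of length < 4 is accepted (BFS exhausts all shorter strings without reaching an accepting state), and baaa is the lexicographically least accepting string of length 4.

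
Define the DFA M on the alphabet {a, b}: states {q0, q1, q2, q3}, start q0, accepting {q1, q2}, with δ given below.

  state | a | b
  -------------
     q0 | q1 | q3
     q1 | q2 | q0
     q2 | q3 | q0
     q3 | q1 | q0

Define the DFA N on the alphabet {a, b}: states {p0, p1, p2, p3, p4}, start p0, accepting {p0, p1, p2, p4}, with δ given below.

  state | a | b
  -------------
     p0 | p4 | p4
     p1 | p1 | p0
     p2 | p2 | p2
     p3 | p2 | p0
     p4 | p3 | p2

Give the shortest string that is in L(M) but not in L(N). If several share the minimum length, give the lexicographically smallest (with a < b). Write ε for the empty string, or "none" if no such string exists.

The string aa is accepted by M but not by N.
No shorter string lies in the difference, and aa is the lexicographically first length-2 string in L(M) \ L(N).

aa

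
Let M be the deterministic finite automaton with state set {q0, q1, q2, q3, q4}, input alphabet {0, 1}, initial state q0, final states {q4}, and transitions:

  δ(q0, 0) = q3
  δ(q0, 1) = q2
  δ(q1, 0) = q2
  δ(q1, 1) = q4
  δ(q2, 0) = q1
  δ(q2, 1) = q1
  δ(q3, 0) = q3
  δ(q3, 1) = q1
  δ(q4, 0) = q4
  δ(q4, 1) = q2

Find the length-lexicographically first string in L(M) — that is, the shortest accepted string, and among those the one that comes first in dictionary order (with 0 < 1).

011

A breadth-first search from q0 reaches an accepting state first via the path q0 → q3 → q1 → q4 on input 011.
No string of length < 3 is accepted (BFS exhausts all shorter strings without reaching an accepting state), and 011 is the lexicographically least accepting string of length 3.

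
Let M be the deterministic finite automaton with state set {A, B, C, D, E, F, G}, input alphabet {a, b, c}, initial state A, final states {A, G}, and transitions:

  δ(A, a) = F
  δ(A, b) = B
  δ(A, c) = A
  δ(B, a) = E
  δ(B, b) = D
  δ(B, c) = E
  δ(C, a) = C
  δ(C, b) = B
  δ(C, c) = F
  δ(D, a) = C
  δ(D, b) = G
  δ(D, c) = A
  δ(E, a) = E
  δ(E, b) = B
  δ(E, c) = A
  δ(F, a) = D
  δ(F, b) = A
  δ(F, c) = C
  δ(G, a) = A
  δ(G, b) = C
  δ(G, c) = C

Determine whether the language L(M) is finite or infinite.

State A is reachable from the start and can reach an accepting state, and it lies on the cycle A → A.
Traversing that cycle any number of times yields accepted strings of unbounded length, so the language is infinite.

infinite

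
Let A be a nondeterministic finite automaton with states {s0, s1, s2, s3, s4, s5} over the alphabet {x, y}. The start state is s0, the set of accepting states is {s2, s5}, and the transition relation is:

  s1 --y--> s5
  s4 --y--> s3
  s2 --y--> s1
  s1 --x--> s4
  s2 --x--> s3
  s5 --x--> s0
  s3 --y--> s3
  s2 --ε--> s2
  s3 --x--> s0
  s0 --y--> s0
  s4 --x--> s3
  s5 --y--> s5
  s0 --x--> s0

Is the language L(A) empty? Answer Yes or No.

The states reachable from the start state are {s0}.
None of the accepting states {s2, s5} is reachable, so no string is accepted and L(A) = ∅.

Yes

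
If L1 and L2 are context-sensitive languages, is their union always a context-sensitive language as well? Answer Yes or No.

Yes

A linear-bounded automaton can nondeterministically choose to simulate the LBA for L₁ or the LBA for L₂; equivalently, with disjoint nonterminals, S → S₁ | S₂ added to two noncontracting grammars is still noncontracting.
So the context-sensitive languages are closed under union.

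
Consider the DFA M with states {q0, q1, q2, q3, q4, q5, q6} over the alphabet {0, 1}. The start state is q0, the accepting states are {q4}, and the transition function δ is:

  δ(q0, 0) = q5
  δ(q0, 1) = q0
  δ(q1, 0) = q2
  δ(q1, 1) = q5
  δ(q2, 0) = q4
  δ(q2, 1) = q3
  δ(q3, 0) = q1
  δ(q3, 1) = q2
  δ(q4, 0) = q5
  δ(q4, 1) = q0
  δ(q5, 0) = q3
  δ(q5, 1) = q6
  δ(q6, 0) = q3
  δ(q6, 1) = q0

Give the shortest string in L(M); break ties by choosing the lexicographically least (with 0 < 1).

A breadth-first search from q0 reaches an accepting state first via the path q0 → q5 → q3 → q2 → q4 on input 0010.
No string of length < 4 is accepted (BFS exhausts all shorter strings without reaching an accepting state), and 0010 is the lexicographically least accepting string of length 4.

0010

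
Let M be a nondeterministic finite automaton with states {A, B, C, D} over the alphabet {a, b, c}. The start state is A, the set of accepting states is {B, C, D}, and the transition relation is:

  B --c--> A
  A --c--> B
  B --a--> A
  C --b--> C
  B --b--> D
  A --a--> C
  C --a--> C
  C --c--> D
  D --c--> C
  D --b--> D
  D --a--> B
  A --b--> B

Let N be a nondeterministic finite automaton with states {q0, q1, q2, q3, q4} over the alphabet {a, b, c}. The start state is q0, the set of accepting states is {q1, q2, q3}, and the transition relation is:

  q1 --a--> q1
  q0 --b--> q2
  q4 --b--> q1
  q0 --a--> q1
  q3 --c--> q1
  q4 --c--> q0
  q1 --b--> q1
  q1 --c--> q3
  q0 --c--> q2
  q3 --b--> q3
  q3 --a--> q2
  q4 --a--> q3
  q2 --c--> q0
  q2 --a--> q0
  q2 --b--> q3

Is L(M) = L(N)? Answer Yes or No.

Exploring the product automaton M × N from the start pair (A, q0), following both machines on each input symbol, reaches 4 state pairs: (A, q0), (C, q1), (B, q2), (D, q3).
M accepts in {B, C, D} and N accepts in {q1, q2, q3}. In every reachable pair the two components are either both accepting — (C, q1), (B, q2), (D, q3) — or both non-accepting, so no string is accepted by exactly one of the machines: L(M) \ L(N) and L(N) \ L(M) are both empty.
Hence every string is accepted by M iff it is accepted by N, and the two languages coincide.

Yes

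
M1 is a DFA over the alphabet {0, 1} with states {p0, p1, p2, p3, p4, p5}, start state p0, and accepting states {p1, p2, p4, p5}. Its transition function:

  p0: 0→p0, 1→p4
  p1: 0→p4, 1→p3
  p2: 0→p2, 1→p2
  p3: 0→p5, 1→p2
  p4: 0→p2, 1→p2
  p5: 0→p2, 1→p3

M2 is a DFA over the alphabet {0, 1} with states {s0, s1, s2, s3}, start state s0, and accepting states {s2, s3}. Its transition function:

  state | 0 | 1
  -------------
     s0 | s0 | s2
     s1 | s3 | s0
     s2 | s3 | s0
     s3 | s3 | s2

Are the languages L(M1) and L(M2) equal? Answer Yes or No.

No

The string 11 is accepted by M1 but rejected by M2.
So L(M1) ≠ L(M2).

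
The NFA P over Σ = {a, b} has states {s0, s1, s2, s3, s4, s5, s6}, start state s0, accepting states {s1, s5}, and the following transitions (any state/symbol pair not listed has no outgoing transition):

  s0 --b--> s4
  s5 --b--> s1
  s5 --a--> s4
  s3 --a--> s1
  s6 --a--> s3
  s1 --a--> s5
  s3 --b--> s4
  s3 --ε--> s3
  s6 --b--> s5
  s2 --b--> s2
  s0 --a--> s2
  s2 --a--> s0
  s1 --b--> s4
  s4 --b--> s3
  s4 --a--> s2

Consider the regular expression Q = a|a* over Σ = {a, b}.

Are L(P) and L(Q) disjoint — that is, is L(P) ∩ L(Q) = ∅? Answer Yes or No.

Converting the expression Q to a DFA (subset construction, then merging equivalent states) gives the minimal DFA with states {q0, q1}, start state q0, accepting states {q0} and transitions q0: a→q0, b→q1; q1: a→q1, b→q1.
Exploring the product automaton P × Q from the start pair (s0, q0), following both machines on each input symbol, reaches 8 state pairs: (s0, q0), (s2, q0), (s4, q1), (s2, q1), (s3, q1), (s0, q1), (s1, q1), (s5, q1).
P accepts in {s1, s5} and Q accepts in {q0}; no reachable pair has both components accepting, so no string drives both machines to acceptance simultaneously and L(P) ∩ L(Q) = ∅.
So no string is accepted by both, and the intersection is empty.

Yes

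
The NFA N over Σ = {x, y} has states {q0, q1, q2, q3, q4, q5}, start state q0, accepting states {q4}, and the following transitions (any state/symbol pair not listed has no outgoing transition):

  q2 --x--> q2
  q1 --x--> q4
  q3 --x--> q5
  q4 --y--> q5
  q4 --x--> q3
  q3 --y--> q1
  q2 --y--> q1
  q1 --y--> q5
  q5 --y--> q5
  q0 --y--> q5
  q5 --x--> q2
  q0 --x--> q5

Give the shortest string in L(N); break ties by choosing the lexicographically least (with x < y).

A breadth-first search from q0 reaches an accepting state first via the path q0 → q5 → q2 → q1 → q4 on input xxyx.
No string of length < 4 is accepted (BFS exhausts all shorter strings without reaching an accepting state), and xxyx is the lexicographically least accepting string of length 4.

xxyx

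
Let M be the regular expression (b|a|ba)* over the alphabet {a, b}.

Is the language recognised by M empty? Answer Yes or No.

No

The empty string ε matches the expression, so it belongs to L(M).
Since L(M) contains at least one string, it is not empty.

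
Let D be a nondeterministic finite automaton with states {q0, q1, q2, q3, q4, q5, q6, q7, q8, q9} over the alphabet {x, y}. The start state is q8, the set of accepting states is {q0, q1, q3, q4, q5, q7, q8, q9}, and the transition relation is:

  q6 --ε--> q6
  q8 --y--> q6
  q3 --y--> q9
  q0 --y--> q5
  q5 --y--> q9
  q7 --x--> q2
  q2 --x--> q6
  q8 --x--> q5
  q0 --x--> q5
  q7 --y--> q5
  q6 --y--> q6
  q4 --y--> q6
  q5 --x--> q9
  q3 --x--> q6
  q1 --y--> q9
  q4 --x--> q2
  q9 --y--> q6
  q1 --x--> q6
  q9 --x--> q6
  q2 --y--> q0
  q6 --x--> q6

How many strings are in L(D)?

4

The useful subgraph on states {q5, q8, q9} is acyclic, so L(D) is finite; the longest accepting path visits 3 useful states, giving maximum string length 2.
Counting accepting paths from q8 by length: 1 of length 0, 1 of length 1, 2 of length 2. Total 4.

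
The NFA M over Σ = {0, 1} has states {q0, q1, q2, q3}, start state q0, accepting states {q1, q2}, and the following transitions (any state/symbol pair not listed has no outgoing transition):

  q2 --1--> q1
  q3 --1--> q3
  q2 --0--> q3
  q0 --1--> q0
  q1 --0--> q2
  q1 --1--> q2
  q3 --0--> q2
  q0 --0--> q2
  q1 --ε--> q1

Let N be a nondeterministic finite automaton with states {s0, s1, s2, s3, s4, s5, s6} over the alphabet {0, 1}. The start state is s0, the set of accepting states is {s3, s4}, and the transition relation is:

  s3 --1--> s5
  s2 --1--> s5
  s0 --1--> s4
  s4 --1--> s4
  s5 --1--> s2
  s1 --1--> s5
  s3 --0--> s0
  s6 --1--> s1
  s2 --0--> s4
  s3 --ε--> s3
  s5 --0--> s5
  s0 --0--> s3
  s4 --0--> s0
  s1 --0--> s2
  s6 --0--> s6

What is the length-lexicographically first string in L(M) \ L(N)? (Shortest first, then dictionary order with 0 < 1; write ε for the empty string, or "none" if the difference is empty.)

01

The string 01 is accepted by M but not by N.
No shorter string lies in the difference, and 01 is the lexicographically first length-2 string in L(M) \ L(N).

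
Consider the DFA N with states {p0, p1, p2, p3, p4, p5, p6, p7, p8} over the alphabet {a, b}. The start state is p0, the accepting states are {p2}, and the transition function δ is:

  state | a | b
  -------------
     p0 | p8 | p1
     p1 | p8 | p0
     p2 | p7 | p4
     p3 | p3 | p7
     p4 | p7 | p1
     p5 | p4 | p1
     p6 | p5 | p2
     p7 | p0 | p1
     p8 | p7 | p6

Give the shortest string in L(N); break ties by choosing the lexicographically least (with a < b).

A breadth-first search from p0 reaches an accepting state first via the path p0 → p8 → p6 → p2 on input abb.
No string of length < 3 is accepted (BFS exhausts all shorter strings without reaching an accepting state), and abb is the lexicographically least accepting string of length 3.

abb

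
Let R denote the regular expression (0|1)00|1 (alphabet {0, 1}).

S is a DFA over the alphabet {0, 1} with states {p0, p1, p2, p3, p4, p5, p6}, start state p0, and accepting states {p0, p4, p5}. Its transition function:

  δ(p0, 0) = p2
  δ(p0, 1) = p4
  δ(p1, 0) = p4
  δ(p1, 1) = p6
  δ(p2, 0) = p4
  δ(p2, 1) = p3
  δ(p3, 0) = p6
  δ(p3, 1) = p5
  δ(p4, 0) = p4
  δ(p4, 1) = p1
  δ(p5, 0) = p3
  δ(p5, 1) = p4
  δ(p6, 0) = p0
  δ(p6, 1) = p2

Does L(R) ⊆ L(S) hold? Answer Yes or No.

Yes

Converting the expression R to a DFA (subset construction, then merging equivalent states) gives the minimal DFA with states {r0, r1, r2, r3, r4, r5}, start state r0, accepting states {r2, r5} and transitions r0: 0→r1, 1→r2; r1: 0→r3, 1→r4; r2: 0→r3, 1→r4; r3: 0→r5, 1→r4; r4: 0→r4, 1→r4; r5: 0→r4, 1→r4.
Exploring the product automaton R × S from the start pair (r0, p0), following both machines on each input symbol, reaches 12 state pairs: (r0, p0), (r1, p2), (r2, p4), (r3, p4), (r4, p3), (r4, p1), (r5, p4), (r4, p6), (r4, p5), (r4, p4), (r4, p0), (r4, p2).
R accepts in {r2, r5} and S accepts in {p0, p4, p5}. The reachable pairs whose R-component is accepting are (r2, p4), (r5, p4); in each of them the S-component is accepting too, so the product for L(R) \ L(S) (R-component accepting, S-component rejecting) has no reachable accepting pair and the difference is empty.
Hence every string in L(R) is also in L(S).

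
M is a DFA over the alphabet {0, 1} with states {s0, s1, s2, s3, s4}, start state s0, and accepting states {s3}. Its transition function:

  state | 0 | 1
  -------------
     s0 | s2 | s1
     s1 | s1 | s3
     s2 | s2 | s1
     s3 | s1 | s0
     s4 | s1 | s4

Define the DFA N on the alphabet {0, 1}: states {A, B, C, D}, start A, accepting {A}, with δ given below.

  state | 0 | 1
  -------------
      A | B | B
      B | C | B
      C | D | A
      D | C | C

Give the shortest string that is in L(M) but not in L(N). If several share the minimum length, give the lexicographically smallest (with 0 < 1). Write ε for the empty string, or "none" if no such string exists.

The string 11 is accepted by M but not by N.
No shorter string lies in the difference, and 11 is the lexicographically first length-2 string in L(M) \ L(N).

11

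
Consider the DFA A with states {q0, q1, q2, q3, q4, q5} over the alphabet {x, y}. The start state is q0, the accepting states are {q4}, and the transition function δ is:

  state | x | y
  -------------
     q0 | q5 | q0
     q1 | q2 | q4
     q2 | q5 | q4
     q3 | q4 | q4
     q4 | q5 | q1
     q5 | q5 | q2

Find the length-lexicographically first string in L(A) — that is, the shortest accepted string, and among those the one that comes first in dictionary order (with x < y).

A breadth-first search from q0 reaches an accepting state first via the path q0 → q5 → q2 → q4 on input xyy.
No string of length < 3 is accepted (BFS exhausts all shorter strings without reaching an accepting state), and xyy is the lexicographically least accepting string of length 3.

xyy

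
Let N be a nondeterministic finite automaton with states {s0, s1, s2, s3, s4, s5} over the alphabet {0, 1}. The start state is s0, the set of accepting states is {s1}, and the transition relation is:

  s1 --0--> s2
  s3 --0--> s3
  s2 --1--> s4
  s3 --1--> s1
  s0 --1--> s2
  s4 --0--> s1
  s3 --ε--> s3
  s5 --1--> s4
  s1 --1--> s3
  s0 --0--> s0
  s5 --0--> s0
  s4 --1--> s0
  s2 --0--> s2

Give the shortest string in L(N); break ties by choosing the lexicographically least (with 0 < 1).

A breadth-first search from s0 reaches an accepting state first via the path s0 → s2 → s4 → s1 on input 110.
No string of length < 3 is accepted (BFS exhausts all shorter strings without reaching an accepting state), and 110 is the lexicographically least accepting string of length 3.

110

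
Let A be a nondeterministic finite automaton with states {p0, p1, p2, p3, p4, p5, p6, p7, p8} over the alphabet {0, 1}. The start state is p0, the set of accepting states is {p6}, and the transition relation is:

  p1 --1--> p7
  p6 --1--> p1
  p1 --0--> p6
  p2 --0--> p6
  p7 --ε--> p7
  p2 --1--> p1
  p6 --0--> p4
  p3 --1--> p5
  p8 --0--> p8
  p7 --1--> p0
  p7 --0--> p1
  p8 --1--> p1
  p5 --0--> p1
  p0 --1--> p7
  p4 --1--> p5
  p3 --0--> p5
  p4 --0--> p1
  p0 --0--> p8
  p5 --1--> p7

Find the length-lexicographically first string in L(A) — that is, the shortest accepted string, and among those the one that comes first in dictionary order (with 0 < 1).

010

A breadth-first search from p0 reaches an accepting state first via the path p0 → p8 → p1 → p6 on input 010.
No string of length < 3 is accepted (BFS exhausts all shorter strings without reaching an accepting state), and 010 is the lexicographically least accepting string of length 3.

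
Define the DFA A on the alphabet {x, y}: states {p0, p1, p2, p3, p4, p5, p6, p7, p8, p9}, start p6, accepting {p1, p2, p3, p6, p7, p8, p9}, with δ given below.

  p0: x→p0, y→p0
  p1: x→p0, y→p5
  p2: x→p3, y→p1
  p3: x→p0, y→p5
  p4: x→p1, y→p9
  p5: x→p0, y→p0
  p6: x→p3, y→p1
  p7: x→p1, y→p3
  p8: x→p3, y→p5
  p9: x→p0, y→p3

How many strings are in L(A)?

The useful subgraph on states {p1, p3, p6} is acyclic, so L(A) is finite; the longest accepting path visits 2 useful states, giving maximum string length 1.
Counting accepting paths from p6 by length: 1 of length 0, 2 of length 1. Total 3.

3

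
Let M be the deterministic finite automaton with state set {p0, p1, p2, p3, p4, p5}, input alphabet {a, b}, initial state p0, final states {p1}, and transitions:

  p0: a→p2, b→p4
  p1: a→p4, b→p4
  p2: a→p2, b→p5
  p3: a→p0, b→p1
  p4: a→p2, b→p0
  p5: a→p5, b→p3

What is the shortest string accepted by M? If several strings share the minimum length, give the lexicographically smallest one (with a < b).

A breadth-first search from p0 reaches an accepting state first via the path p0 → p2 → p5 → p3 → p1 on input abbb.
No string of length < 4 is accepted (BFS exhausts all shorter strings without reaching an accepting state), and abbb is the lexicographically least accepting string of length 4.

abbb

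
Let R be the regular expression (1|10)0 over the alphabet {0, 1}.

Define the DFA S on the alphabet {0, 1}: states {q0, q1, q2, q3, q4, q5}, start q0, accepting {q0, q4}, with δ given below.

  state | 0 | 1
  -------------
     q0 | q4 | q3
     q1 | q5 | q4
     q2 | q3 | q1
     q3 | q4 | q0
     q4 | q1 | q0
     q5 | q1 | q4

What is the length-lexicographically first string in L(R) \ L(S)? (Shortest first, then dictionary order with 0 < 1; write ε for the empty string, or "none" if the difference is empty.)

The string 100 is accepted by R but not by S.
No shorter string lies in the difference, and 100 is the lexicographically first length-3 string in L(R) \ L(S).

100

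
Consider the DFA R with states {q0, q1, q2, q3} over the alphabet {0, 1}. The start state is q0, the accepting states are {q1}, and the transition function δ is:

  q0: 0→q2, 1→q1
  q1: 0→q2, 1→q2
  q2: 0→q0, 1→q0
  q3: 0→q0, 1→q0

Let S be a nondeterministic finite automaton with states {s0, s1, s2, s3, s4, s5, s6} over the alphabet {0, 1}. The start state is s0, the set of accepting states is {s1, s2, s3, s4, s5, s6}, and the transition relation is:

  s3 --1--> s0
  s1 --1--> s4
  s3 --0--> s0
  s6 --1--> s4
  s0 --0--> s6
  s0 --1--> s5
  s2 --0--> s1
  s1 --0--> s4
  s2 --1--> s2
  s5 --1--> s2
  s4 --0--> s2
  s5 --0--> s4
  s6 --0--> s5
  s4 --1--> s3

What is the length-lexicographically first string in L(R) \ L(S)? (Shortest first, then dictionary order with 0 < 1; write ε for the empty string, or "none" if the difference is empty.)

1011

The string 1011 is accepted by R but not by S.
No shorter string lies in the difference, and 1011 is the lexicographically first length-4 string in L(R) \ L(S).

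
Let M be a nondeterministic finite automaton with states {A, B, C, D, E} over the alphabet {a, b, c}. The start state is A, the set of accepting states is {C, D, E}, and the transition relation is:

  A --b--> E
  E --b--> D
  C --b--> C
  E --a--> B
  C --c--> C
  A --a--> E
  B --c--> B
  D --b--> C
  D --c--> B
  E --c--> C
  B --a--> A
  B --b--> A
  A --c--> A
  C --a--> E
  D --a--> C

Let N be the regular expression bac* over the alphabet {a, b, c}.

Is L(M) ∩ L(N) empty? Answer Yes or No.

Yes

Converting the expression N to a DFA (subset construction, then merging equivalent states) gives the minimal DFA with states {n0, n1, n2, n3}, start state n0, accepting states {n3} and transitions n0: a→n1, b→n2, c→n1; n1: a→n1, b→n1, c→n1; n2: a→n3, b→n1, c→n1; n3: a→n1, b→n1, c→n3.
Exploring the product automaton M × N from the start pair (A, n0), following both machines on each input symbol, reaches 8 state pairs: (A, n0), (E, n1), (E, n2), (A, n1), (B, n1), (D, n1), (C, n1), (B, n3).
M accepts in {C, D, E} and N accepts in {n3}; no reachable pair has both components accepting, so no string drives both machines to acceptance simultaneously and L(M) ∩ L(N) = ∅.
So no string is accepted by both, and the intersection is empty.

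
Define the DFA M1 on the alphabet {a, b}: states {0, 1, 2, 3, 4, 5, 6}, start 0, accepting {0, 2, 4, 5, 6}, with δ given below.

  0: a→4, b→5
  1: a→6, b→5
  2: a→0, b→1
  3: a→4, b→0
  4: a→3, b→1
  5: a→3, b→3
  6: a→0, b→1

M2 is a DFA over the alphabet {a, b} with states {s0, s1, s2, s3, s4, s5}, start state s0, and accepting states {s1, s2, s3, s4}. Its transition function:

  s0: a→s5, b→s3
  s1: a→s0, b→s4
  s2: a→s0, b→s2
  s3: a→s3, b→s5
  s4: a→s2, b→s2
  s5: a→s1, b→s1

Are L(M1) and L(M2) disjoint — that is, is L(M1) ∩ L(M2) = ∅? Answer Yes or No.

No

The string b is accepted by both M1 and M2.
Hence L(M1) ∩ L(M2) ≠ ∅.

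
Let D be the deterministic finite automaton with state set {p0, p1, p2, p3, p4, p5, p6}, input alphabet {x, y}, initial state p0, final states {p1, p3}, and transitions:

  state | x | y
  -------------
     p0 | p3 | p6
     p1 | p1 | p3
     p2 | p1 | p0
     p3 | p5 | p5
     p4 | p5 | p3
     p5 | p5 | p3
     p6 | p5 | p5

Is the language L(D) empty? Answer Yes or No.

No

The string x is accepted: the run p0 → p3 ends in the accepting state p3.
Since at least one string is accepted, L(D) is not empty.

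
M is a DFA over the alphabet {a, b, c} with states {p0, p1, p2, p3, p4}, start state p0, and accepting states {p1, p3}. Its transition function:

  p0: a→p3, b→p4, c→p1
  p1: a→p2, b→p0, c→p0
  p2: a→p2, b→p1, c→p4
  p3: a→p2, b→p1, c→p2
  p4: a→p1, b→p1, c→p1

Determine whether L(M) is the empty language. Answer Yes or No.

The string a is accepted: the run p0 → p3 ends in the accepting state p3.
Since at least one string is accepted, L(M) is not empty.

No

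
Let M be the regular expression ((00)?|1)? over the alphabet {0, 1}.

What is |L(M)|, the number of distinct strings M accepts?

The expression has no Kleene star, so L(M) is finite. Expanding the alternatives gives {ε, 1, 00}.
That is 1 of length 0, 1 of length 1, 1 of length 2: 3 strings in all.

3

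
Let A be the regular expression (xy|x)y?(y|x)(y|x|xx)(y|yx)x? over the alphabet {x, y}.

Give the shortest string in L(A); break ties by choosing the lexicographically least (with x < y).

xxxy

By inspection of the expression, no string of length less than 4 matches, and xxxy is the lexicographically first match of length 4.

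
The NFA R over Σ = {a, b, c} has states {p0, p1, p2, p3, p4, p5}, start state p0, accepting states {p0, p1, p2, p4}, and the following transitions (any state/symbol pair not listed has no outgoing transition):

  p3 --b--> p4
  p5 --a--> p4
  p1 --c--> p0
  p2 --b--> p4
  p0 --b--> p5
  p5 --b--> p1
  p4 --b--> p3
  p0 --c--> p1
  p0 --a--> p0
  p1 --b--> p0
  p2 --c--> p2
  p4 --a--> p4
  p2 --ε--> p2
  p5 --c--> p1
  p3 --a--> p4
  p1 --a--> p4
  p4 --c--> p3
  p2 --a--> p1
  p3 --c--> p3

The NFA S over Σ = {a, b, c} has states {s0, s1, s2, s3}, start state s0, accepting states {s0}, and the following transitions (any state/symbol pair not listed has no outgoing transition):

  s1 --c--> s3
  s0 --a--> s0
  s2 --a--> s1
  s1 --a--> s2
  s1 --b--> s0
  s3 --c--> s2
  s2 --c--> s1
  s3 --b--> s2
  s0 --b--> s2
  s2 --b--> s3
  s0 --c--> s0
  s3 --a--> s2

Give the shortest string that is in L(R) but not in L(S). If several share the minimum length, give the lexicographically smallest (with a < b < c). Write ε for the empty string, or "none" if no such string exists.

The string ba is accepted by R but not by S.
No shorter string lies in the difference, and ba is the lexicographically first length-2 string in L(R) \ L(S).

ba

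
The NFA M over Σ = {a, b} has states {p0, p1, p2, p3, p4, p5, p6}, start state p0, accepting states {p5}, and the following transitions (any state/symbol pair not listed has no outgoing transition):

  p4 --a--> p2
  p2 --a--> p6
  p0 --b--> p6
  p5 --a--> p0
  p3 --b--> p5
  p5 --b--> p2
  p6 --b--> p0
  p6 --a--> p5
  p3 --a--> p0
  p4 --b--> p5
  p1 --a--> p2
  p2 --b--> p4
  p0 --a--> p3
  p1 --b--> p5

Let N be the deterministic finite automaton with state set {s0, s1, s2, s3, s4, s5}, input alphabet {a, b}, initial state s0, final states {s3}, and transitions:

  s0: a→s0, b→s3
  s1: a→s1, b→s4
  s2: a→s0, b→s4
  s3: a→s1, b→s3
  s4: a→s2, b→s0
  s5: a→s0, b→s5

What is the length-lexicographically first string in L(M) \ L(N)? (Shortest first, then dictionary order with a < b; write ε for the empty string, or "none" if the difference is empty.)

ba

The string ba is accepted by M but not by N.
No shorter string lies in the difference, and ba is the lexicographically first length-2 string in L(M) \ L(N).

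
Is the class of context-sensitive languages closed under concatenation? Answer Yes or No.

Yes

With disjoint nonterminals (and terminals first replaced by fresh nonterminal copies so contexts cannot straddle the boundary), S → S₁S₂ added to two noncontracting grammars is noncontracting and generates L₁L₂; equivalently an LBA guesses the split point and checks each part in place.
So the context-sensitive languages are closed under concatenation.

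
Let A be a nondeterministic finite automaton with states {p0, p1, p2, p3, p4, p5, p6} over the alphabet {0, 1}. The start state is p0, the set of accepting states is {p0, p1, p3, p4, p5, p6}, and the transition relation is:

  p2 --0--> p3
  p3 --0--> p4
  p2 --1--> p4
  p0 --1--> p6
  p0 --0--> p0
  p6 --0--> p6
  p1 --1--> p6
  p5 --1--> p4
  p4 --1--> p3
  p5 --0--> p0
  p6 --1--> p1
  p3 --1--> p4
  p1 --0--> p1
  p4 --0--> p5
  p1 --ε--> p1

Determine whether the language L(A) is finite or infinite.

infinite

State p0 is reachable from the start and can reach an accepting state, and it lies on the cycle p0 → p0.
Traversing that cycle any number of times yields accepted strings of unbounded length, so the language is infinite.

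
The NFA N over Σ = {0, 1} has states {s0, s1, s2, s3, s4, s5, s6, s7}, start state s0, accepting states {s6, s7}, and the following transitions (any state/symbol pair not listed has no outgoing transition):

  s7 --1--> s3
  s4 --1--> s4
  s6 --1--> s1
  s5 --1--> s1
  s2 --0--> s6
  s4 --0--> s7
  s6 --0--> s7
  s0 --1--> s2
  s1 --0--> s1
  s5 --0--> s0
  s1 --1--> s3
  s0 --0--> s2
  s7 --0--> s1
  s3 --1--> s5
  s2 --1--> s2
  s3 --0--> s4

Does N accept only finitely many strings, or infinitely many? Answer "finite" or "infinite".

State s2 is reachable from the start and can reach an accepting state, and it lies on the cycle s2 → s2.
Traversing that cycle any number of times yields accepted strings of unbounded length, so the language is infinite.

infinite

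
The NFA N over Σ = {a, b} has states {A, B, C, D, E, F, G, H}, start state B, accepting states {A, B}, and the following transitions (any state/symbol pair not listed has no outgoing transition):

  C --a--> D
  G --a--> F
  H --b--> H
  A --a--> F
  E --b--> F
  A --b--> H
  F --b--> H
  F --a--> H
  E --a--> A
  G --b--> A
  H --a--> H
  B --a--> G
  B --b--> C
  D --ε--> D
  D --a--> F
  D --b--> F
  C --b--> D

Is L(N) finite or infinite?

finite

The useful states (reachable from B and able to reach an accepting state) are {A, B, G}.
Restricted to these states the transition graph has no cycle, so every accepting path has bounded length and L is finite.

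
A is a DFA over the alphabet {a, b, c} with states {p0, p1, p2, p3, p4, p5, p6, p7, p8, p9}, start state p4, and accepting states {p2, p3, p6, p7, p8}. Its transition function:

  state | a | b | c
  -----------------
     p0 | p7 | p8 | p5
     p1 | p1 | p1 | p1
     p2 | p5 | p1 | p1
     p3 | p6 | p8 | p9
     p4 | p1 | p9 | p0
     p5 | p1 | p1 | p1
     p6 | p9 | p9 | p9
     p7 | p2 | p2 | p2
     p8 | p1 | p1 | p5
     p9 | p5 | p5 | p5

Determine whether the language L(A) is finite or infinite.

The useful states (reachable from p4 and able to reach an accepting state) are {p0, p2, p4, p7, p8}.
Restricted to these states the transition graph has no cycle, so every accepting path has bounded length and L is finite.

finite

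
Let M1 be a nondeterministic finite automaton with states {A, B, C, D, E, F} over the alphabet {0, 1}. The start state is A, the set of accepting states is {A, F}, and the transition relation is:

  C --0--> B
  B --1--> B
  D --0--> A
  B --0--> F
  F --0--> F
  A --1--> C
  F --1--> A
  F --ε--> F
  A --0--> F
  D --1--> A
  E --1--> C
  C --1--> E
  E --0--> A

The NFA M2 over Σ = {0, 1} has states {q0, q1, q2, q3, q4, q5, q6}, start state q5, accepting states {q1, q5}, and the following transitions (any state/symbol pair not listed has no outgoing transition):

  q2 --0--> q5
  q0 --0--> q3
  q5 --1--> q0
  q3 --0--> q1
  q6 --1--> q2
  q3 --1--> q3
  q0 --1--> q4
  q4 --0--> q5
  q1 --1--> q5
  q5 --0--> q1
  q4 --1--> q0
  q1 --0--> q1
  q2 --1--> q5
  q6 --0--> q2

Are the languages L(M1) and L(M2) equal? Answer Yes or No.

Exploring the product automaton M1 × M2 from the start pair (A, q5), following both machines on each input symbol, reaches 5 state pairs: (A, q5), (F, q1), (C, q0), (B, q3), (E, q4).
M1 accepts in {A, F} and M2 accepts in {q1, q5}. In every reachable pair the two components are either both accepting — (A, q5), (F, q1) — or both non-accepting, so no string is accepted by exactly one of the machines: L(M1) \ L(M2) and L(M2) \ L(M1) are both empty.
Hence every string is accepted by M1 iff it is accepted by M2, and the two languages coincide.

Yes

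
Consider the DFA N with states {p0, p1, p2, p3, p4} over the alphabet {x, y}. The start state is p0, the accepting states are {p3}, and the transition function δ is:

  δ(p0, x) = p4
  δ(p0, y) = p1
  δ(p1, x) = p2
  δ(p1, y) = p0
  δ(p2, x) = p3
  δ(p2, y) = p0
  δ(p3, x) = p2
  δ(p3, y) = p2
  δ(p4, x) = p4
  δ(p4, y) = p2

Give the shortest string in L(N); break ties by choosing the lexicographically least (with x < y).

xyx

A breadth-first search from p0 reaches an accepting state first via the path p0 → p4 → p2 → p3 on input xyx.
No string of length < 3 is accepted (BFS exhausts all shorter strings without reaching an accepting state), and xyx is the lexicographically least accepting string of length 3.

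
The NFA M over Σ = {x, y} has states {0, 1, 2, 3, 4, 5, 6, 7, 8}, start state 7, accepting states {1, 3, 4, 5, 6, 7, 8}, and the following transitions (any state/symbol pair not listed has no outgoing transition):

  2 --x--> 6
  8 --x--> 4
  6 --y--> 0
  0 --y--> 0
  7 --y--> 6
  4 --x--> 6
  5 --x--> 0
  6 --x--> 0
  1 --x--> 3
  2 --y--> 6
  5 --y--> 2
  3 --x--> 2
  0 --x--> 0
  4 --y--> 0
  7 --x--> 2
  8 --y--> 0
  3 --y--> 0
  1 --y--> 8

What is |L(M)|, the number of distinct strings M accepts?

The useful subgraph on states {2, 6, 7} is acyclic, so L(M) is finite; the longest accepting path visits 3 useful states, giving maximum string length 2.
Counting accepting paths from 7 by length: 1 of length 0, 1 of length 1, 2 of length 2. Total 4.

4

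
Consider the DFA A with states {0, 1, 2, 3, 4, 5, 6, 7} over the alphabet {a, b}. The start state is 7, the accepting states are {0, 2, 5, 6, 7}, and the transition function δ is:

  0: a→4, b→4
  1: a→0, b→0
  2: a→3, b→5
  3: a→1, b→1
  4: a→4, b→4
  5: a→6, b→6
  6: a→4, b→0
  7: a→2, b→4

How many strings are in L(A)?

11

The useful subgraph on states {0, 1, 2, 3, 5, 6, 7} is acyclic, so L(A) is finite; the longest accepting path visits 5 useful states, giving maximum string length 4.
Counting accepting paths from 7 by length: 1 of length 0, 1 of length 1, 1 of length 2, 2 of length 3, 6 of length 4. Total 11.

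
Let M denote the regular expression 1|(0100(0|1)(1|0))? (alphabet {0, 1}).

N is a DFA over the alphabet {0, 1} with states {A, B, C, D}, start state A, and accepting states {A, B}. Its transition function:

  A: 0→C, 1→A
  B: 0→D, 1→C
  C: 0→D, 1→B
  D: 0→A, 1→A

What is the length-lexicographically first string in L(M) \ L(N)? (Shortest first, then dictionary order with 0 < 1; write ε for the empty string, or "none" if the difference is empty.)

The string 010000 is accepted by M but not by N.
No shorter string lies in the difference, and 010000 is the lexicographically first length-6 string in L(M) \ L(N).

010000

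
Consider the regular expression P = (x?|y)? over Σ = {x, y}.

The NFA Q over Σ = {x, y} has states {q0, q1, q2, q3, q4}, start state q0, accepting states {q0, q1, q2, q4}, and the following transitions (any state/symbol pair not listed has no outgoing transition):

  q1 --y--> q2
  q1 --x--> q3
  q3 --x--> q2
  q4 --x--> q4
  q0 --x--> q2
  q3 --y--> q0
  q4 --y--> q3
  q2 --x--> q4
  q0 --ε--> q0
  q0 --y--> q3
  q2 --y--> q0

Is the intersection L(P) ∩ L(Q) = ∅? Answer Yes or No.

No

The empty string ε is accepted by both P and Q.
Hence L(P) ∩ L(Q) ≠ ∅.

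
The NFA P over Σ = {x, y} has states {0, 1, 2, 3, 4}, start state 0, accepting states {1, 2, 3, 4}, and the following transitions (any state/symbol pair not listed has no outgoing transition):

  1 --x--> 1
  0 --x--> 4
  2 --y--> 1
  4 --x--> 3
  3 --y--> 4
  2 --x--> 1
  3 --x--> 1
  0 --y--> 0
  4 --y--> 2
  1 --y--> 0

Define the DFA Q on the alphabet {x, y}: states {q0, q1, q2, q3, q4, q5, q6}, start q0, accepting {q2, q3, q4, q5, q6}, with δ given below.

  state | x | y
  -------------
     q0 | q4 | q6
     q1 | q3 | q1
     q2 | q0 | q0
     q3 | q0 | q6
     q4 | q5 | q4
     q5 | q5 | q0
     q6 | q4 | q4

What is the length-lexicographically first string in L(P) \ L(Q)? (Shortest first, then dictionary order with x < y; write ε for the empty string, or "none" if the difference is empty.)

The string xxy is accepted by P but not by Q.
No shorter string lies in the difference, and xxy is the lexicographically first length-3 string in L(P) \ L(Q).

xxy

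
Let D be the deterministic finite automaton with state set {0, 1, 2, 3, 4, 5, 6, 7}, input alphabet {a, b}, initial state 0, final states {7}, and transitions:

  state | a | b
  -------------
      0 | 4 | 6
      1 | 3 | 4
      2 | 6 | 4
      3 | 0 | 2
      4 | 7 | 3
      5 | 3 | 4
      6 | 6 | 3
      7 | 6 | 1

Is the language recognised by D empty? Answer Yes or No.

The string aa is accepted: the run 0 → 4 → 7 ends in the accepting state 7.
Since at least one string is accepted, L(D) is not empty.

No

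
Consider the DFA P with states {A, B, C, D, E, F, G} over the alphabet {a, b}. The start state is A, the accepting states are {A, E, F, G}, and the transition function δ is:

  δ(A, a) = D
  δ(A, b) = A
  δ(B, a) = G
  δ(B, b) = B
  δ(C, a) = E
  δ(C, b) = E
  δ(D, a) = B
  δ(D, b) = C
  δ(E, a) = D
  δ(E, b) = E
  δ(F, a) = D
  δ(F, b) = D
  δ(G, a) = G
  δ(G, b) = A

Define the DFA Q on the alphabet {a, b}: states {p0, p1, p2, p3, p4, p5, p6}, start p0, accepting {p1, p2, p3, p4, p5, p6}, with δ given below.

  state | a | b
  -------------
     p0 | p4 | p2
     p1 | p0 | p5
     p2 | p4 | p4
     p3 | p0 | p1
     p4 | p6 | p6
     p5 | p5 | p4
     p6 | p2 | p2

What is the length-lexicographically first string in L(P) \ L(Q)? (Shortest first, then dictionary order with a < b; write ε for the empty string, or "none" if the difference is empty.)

The empty string ε is accepted by P but not by Q.
Since ε is the unique shortest string, it is the required witness.

ε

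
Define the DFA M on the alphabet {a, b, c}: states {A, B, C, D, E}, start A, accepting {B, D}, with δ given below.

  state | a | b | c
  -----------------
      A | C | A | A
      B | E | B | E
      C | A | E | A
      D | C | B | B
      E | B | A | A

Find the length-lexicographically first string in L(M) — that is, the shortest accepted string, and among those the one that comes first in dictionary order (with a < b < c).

A breadth-first search from A reaches an accepting state first via the path A → C → E → B on input aba.
No string of length < 3 is accepted (BFS exhausts all shorter strings without reaching an accepting state), and aba is the lexicographically least accepting string of length 3.

aba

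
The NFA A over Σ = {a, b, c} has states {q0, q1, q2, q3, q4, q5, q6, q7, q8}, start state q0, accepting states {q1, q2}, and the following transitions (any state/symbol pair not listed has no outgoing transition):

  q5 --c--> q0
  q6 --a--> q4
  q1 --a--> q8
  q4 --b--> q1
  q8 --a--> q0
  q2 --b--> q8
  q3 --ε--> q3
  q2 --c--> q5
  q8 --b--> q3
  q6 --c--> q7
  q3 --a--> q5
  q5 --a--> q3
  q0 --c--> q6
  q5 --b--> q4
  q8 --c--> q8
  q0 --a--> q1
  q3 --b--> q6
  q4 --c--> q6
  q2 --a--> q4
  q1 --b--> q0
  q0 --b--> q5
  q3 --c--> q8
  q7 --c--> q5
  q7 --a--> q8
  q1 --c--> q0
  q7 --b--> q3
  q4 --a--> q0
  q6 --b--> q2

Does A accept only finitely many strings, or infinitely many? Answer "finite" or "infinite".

infinite

State q0 is reachable from the start and can reach an accepting state, and it lies on the cycle q0 → q1 → q8 → q0.
Traversing that cycle any number of times yields accepted strings of unbounded length, so the language is infinite.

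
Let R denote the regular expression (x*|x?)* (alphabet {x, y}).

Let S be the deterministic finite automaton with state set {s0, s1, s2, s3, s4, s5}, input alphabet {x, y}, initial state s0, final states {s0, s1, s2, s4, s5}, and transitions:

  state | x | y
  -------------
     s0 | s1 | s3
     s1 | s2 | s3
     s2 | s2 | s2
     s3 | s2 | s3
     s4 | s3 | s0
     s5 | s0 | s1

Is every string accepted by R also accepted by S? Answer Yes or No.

Converting the expression R to a DFA (subset construction, then merging equivalent states) gives the minimal DFA with states {r0, r1}, start state r0, accepting states {r0} and transitions r0: x→r0, y→r1; r1: x→r1, y→r1.
Exploring the product automaton R × S from the start pair (r0, s0), following both machines on each input symbol, reaches 5 state pairs: (r0, s0), (r0, s1), (r1, s3), (r0, s2), (r1, s2).
R accepts in {r0} and S accepts in {s0, s1, s2, s4, s5}. The reachable pairs whose R-component is accepting are (r0, s0), (r0, s1), (r0, s2); in each of them the S-component is accepting too, so the product for L(R) \ L(S) (R-component accepting, S-component rejecting) has no reachable accepting pair and the difference is empty.
Hence every string in L(R) is also in L(S).

Yes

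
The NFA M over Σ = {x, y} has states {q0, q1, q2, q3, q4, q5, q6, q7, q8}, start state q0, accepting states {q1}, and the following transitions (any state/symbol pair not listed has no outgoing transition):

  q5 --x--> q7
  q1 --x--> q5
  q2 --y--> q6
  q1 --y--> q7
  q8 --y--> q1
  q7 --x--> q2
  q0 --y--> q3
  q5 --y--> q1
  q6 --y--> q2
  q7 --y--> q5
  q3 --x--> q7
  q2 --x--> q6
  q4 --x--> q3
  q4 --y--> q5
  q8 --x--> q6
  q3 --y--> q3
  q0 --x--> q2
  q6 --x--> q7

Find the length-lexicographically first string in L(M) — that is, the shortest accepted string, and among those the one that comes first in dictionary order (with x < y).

yxyy

A breadth-first search from q0 reaches an accepting state first via the path q0 → q3 → q7 → q5 → q1 on input yxyy.
No string of length < 4 is accepted (BFS exhausts all shorter strings without reaching an accepting state), and yxyy is the lexicographically least accepting string of length 4.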